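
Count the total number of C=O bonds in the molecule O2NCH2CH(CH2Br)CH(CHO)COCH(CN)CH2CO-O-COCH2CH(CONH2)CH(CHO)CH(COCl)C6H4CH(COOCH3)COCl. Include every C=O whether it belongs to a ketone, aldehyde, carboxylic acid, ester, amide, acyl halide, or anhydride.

CH(CHO): aldehyde, 1 C=O (running total 1).
CO: ketone, 1 C=O (running total 2).
CH2CO-O-COCH2: anhydride, 2 C=O (running total 4).
CH(CONH2): amide, 1 C=O (running total 5).
CH(CHO): aldehyde, 1 C=O (running total 6).
CH(COCl): acyl halide, 1 C=O (running total 7).
CH(COOCH3): ester, 1 C=O (running total 8).
COCl: acyl halide, 1 C=O (running total 9).

9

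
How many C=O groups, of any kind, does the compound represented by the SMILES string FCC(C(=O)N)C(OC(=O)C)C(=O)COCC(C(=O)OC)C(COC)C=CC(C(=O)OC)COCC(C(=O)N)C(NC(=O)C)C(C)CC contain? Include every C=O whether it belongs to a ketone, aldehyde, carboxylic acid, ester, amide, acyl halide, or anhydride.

CH(CONH2): amide, 1 C=O (running total 1).
CH(OCOCH3): ester, 1 C=O (running total 2).
CO: ketone, 1 C=O (running total 3).
CH(COOCH3): ester, 1 C=O (running total 4).
CH(COOCH3): ester, 1 C=O (running total 5).
CH(CONH2): amide, 1 C=O (running total 6).
CH(NHCOCH3): amide, 1 C=O (running total 7).

7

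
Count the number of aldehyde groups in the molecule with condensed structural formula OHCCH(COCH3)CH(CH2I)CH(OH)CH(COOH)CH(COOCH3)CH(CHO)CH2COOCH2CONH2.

Working along the chain:
  OHC: terminal –CHO: carbonyl C bonded to H and C → aldehyde.
  CH(COCH3): pendant –COCH3: carbonyl C bonded to two carbons → ketone.
  CH(CH2I): pendant –CH2X: halogen on sp³ carbon → alkyl halide.
  CH(OH): –OH on an sp³ carbon → alcohol (secondary).
  CH(COOH): pendant –COOH: carbonyl C bonded to C and –OH → carboxylic acid.
  CH(COOCH3): pendant –COOCH3: carbonyl C bonded to C and –OCH3 → ester.
  CH(CHO): pendant –CHO: carbonyl C bonded to C and H → aldehyde.
  CH2COOCH2: –C(=O)–O–C with C on the carbonyl side → ester.
  CONH2: –C(=O)NH2: carbonyl C bonded to C and to N → amide (the N is not a separate amine).
Aldehyde appears at: OHC, CH(CHO) → 2.

2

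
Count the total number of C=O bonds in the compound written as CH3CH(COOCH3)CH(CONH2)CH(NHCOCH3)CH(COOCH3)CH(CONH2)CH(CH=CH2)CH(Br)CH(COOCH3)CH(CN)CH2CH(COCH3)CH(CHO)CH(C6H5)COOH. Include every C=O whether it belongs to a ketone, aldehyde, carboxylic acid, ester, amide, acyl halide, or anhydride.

CH(COOCH3): ester, 1 C=O (running total 1).
CH(CONH2): amide, 1 C=O (running total 2).
CH(NHCOCH3): amide, 1 C=O (running total 3).
CH(COOCH3): ester, 1 C=O (running total 4).
CH(CONH2): amide, 1 C=O (running total 5).
CH(COOCH3): ester, 1 C=O (running total 6).
CH(COCH3): ketone, 1 C=O (running total 7).
CH(CHO): aldehyde, 1 C=O (running total 8).
COOH: carboxylic acid, 1 C=O (running total 9).

9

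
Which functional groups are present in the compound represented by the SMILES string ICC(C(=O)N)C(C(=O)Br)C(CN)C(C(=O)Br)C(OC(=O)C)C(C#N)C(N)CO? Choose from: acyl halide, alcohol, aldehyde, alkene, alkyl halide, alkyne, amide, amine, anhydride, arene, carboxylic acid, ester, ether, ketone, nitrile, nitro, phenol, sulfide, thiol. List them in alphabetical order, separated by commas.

acyl halide, alcohol, alkyl halide, amide, amine, ester, nitrile

halogen on an sp³ carbon → alkyl halide.
pendant –CONH2: carbonyl C bonded to C and N → amide.
pendant –C(=O)X: carbonyl C bonded to C and halogen → acyl halide.
pendant –CH2NH2: N on sp³ C, no adjacent C=O → amine.
pendant –C(=O)X: carbonyl C bonded to C and halogen → acyl halide.
pendant –OC(=O)CH3: an acyloxy group → ester.
pendant –C≡N: nitrile.
–NH2 on an sp³ carbon with no adjacent C=O → amine.
–OH on an sp³ carbon → alcohol.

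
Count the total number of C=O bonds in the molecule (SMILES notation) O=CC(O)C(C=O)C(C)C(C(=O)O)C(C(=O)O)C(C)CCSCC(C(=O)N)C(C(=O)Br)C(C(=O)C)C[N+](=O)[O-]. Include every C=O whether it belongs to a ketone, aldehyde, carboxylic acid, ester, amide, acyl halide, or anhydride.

OHC: aldehyde, 1 C=O (running total 1).
CH(CHO): aldehyde, 1 C=O (running total 2).
CH(COOH): carboxylic acid, 1 C=O (running total 3).
CH(COOH): carboxylic acid, 1 C=O (running total 4).
CH(CONH2): amide, 1 C=O (running total 5).
CH(COBr): acyl halide, 1 C=O (running total 6).
CH(COCH3): ketone, 1 C=O (running total 7).

7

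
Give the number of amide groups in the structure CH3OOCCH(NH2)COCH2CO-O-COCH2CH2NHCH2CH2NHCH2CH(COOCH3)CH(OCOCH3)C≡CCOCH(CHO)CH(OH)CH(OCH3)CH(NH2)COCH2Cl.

0

CH3O–C(=O)–: carbonyl C bonded to C and to –OCH3 → ester (not ketone + ether).
–NH2 on an sp³ carbon with no adjacent C=O → amine.
–C(=O)– with carbon on both sides → ketone.
two acyl groups sharing one oxygen, –C(=O)–O–C(=O)– → anhydride.
C–N–C with sp³ carbons and no adjacent C=O → amine (secondary).
C–N–C with sp³ carbons and no adjacent C=O → amine (secondary).
pendant –COOCH3: carbonyl C bonded to C and –OCH3 → ester.
pendant –OC(=O)CH3: an acyloxy group → ester.
C≡C triple bond → alkyne.
–C(=O)– with carbon on both sides → ketone.
pendant –CHO: carbonyl C bonded to C and H → aldehyde.
–OH on an sp³ carbon → alcohol (secondary).
pendant –OCH3: C–O–C with sp³ C, no adjacent C=O → ether.
–NH2 on an sp³ carbon with no adjacent C=O → amine.
–C(=O)– with carbon on both sides → ketone.
halogen on an sp³ carbon → alkyl halide.
No segment is a amide: CH(NH2) is amine, not amide; CH2NHCH2 is amine, not amide; CH2NHCH2 is amine, not amide. → 0.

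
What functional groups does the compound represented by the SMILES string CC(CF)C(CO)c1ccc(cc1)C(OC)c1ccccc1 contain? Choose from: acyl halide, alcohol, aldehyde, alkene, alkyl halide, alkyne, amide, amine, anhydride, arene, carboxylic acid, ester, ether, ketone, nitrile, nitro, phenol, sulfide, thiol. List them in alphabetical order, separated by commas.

Taking each segment in turn:
  CH(CH2F): pendant –CH2X: halogen on sp³ carbon → alkyl halide.
  CH(CH2OH): pendant –CH2OH on an sp³ backbone C → alcohol.
  C6H4: para-disubstituted benzene ring → arene.
  CH(OCH3): pendant –OCH3: C–O–C with sp³ C, no adjacent C=O → ether.
  C6H5: –C6H5 phenyl ring → arene.

alcohol, alkyl halide, arene, ether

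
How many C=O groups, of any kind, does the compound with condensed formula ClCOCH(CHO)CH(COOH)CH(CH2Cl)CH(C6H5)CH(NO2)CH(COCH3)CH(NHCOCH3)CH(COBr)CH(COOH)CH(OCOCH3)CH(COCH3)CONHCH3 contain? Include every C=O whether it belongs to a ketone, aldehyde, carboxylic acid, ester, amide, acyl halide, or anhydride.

ClCO: acyl halide, 1 C=O (running total 1).
CH(CHO): aldehyde, 1 C=O (running total 2).
CH(COOH): carboxylic acid, 1 C=O (running total 3).
CH(COCH3): ketone, 1 C=O (running total 4).
CH(NHCOCH3): amide, 1 C=O (running total 5).
CH(COBr): acyl halide, 1 C=O (running total 6).
CH(COOH): carboxylic acid, 1 C=O (running total 7).
CH(OCOCH3): ester, 1 C=O (running total 8).
CH(COCH3): ketone, 1 C=O (running total 9).
CONHCH3: amide, 1 C=O (running total 10).

10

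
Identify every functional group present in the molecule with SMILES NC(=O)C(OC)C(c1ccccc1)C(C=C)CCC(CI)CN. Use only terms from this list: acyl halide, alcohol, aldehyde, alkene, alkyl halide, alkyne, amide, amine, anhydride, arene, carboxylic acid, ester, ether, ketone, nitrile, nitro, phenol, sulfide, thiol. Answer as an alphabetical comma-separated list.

Taking each segment in turn:
  H2NCO: –C(=O)NH2: carbonyl C bonded to C and to N → amide (the N is not a separate amine).
  CH(OCH3): pendant –OCH3: C–O–C with sp³ C, no adjacent C=O → ether.
  CH(C6H5): pendant –C6H5: benzene ring → arene.
  CH(CH=CH2): pendant –CH=CH2: C=C double bond → alkene.
  CH(CH2I): pendant –CH2X: halogen on sp³ carbon → alkyl halide.
  CH2NH2: –NH2 on an sp³ carbon with no adjacent C=O → amine.

alkene, alkyl halide, amide, amine, arene, ether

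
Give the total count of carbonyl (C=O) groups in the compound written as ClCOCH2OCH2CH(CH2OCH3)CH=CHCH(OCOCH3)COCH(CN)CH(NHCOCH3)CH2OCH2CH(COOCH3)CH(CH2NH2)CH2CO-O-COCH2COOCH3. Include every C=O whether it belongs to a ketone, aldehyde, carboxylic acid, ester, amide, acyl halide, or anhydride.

8

ClCO: acyl halide, 1 C=O (running total 1).
CH(OCOCH3): ester, 1 C=O (running total 2).
CO: ketone, 1 C=O (running total 3).
CH(NHCOCH3): amide, 1 C=O (running total 4).
CH(COOCH3): ester, 1 C=O (running total 5).
CH2CO-O-COCH2: anhydride, 2 C=O (running total 7).
COOCH3: ester, 1 C=O (running total 8).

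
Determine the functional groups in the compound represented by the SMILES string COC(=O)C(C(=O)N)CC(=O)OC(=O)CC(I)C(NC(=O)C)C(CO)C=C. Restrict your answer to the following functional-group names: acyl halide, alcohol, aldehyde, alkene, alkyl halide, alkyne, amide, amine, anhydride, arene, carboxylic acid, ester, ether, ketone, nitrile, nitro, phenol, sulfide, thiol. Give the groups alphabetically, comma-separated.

alcohol, alkene, alkyl halide, amide, anhydride, ester

Reading the structure from left to right:
  CH3OOC: CH3O–C(=O)–: carbonyl C bonded to C and to –OCH3 → ester (not ketone + ether).
  CH(CONH2): pendant –CONH2: carbonyl C bonded to C and N → amide.
  CH2CO-O-COCH2: two acyl groups sharing one oxygen, –C(=O)–O–C(=O)– → anhydride.
  CH(I): halogen on an sp³ carbon → alkyl halide.
  CH(NHCOCH3): pendant –NHC(=O)CH3: N bonded to a carbonyl → amide (not amine).
  CH(CH2OH): pendant –CH2OH on an sp³ backbone C → alcohol.
  CH=CH2: C=C double bond → alkene.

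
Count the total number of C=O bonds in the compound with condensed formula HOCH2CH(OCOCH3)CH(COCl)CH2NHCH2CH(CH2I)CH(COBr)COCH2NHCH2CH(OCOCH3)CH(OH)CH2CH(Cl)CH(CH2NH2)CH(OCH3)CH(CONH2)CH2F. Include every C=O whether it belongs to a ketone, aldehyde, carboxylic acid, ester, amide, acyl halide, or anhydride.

CH(OCOCH3): ester, 1 C=O (running total 1).
CH(COCl): acyl halide, 1 C=O (running total 2).
CH(COBr): acyl halide, 1 C=O (running total 3).
CO: ketone, 1 C=O (running total 4).
CH(OCOCH3): ester, 1 C=O (running total 5).
CH(CONH2): amide, 1 C=O (running total 6).

6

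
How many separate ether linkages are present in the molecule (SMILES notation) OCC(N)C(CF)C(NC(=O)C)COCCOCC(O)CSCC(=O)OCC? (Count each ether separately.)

2

HO– on an sp³ carbon → alcohol.
–NH2 on an sp³ carbon with no adjacent C=O → amine.
pendant –CH2X: halogen on sp³ carbon → alkyl halide.
pendant –NHC(=O)CH3: N bonded to a carbonyl → amide (not amine).
C–O–C with sp³ carbons on both sides and no adjacent C=O → ether.
C–O–C with sp³ carbons on both sides and no adjacent C=O → ether.
–OH on an sp³ carbon → alcohol (secondary).
C–S–C linkage → sulfide (thioether).
–C(=O)OCH2CH3: carbonyl C bonded to C and to –OEt → ester.
Ether appears at: CH2OCH2, CH2OCH2 → 2.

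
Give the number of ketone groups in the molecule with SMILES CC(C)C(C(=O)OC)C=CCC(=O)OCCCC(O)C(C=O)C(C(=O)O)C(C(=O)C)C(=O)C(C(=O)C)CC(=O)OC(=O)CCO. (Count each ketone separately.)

3

Reading the structure from left to right:
  CH(COOCH3): pendant –COOCH3: carbonyl C bonded to C and –OCH3 → ester.
  CH=CH: C=C double bond → alkene.
  CH2COOCH2: –C(=O)–O–C with C on the carbonyl side → ester.
  CH(OH): –OH on an sp³ carbon → alcohol (secondary).
  CH(CHO): pendant –CHO: carbonyl C bonded to C and H → aldehyde.
  CH(COOH): pendant –COOH: carbonyl C bonded to C and –OH → carboxylic acid.
  CH(COCH3): pendant –COCH3: carbonyl C bonded to two carbons → ketone.
  CO: –C(=O)– with carbon on both sides → ketone.
  CH(COCH3): pendant –COCH3: carbonyl C bonded to two carbons → ketone.
  CH2CO-O-COCH2: two acyl groups sharing one oxygen, –C(=O)–O–C(=O)– → anhydride.
  CH2OH: –OH on an sp³ carbon → alcohol.
Ketone appears at: CH(COCH3), CO, CH(COCH3) → 3.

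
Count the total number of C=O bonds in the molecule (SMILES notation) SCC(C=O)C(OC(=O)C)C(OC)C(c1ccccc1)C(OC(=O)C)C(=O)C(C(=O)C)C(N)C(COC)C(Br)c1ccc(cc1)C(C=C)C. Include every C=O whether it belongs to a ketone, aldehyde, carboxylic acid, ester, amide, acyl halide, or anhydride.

5

CH(CHO): aldehyde, 1 C=O (running total 1).
CH(OCOCH3): ester, 1 C=O (running total 2).
CH(OCOCH3): ester, 1 C=O (running total 3).
CO: ketone, 1 C=O (running total 4).
CH(COCH3): ketone, 1 C=O (running total 5).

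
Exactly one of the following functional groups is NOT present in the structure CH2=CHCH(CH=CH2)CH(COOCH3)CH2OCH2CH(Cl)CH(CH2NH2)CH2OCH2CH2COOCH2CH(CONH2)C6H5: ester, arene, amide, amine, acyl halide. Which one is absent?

arene: present (C6H5 — –C6H5 phenyl ring → arene).
amide: present (CH(CONH2) — pendant –CONH2: carbonyl C bonded to C and N → amide).
amine: present (CH(CH2NH2) — pendant –CH2NH2: N on sp³ C, no adjacent C=O → amine).
ester: present (CH(COOCH3) — pendant –COOCH3: carbonyl C bonded to C and –OCH3 → ester).
acyl halide: no segment matches this pattern.

acyl halide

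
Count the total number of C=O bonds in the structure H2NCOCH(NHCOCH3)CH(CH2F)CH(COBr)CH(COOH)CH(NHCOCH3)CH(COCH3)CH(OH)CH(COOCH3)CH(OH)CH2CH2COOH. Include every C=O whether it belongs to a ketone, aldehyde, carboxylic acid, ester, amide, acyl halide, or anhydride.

H2NCO: amide, 1 C=O (running total 1).
CH(NHCOCH3): amide, 1 C=O (running total 2).
CH(COBr): acyl halide, 1 C=O (running total 3).
CH(COOH): carboxylic acid, 1 C=O (running total 4).
CH(NHCOCH3): amide, 1 C=O (running total 5).
CH(COCH3): ketone, 1 C=O (running total 6).
CH(COOCH3): ester, 1 C=O (running total 7).
COOH: carboxylic acid, 1 C=O (running total 8).

8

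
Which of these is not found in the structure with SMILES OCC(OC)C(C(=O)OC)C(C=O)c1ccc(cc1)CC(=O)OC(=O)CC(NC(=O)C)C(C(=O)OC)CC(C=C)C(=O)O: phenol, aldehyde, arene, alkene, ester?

phenol

arene: present (C6H4 — para-disubstituted benzene ring → arene).
aldehyde: present (CH(CHO) — pendant –CHO: carbonyl C bonded to C and H → aldehyde).
ester: present (CH(COOCH3) — pendant –COOCH3: carbonyl C bonded to C and –OCH3 → ester).
alkene: present (CH(CH=CH2) — pendant –CH=CH2: C=C double bond → alkene).
phenol: absent. In HOCH2, the –OH is on an sp³ carbon, not on an aromatic ring, so it is an alcohol.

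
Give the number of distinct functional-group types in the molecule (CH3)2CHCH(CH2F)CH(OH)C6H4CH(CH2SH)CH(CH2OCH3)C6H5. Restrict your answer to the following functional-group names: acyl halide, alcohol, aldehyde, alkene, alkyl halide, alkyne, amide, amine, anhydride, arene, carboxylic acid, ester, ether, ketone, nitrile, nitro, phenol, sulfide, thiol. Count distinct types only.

5

Reading the structure from left to right:
  CH(CH2F): pendant –CH2X: halogen on sp³ carbon → alkyl halide.
  CH(OH): –OH on an sp³ carbon → alcohol (secondary).
  C6H4: para-disubstituted benzene ring → arene.
  CH(CH2SH): pendant –CH2SH → thiol.
  CH(CH2OCH3): pendant –CH2OCH3: C–O–C linkage → ether.
  C6H5: –C6H5 phenyl ring → arene.
Distinct types present: alcohol, alkyl halide, arene, ether, thiol.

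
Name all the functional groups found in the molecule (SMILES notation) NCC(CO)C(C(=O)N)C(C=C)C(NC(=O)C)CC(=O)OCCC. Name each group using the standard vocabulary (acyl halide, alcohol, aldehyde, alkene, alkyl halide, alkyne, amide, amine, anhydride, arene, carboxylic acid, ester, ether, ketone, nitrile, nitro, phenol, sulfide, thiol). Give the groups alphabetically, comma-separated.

alcohol, alkene, amide, amine, ester

–NH2 on an sp³ carbon with no adjacent C=O → amine.
pendant –CH2OH on an sp³ backbone C → alcohol.
pendant –CONH2: carbonyl C bonded to C and N → amide.
pendant –CH=CH2: C=C double bond → alkene.
pendant –NHC(=O)CH3: N bonded to a carbonyl → amide (not amine).
–C(=O)–O–C with C on the carbonyl side → ester.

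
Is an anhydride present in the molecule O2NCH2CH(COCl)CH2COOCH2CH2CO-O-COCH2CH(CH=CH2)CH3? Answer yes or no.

yes

Taking each segment in turn:
  O2NCH2: –NO2 on carbon → nitro group.
  CH(COCl): pendant –C(=O)X: carbonyl C bonded to C and halogen → acyl halide.
  CH2COOCH2: –C(=O)–O–C with C on the carbonyl side → ester.
  CH2CO-O-COCH2: two acyl groups sharing one oxygen, –C(=O)–O–C(=O)– → anhydride.
  CH(CH=CH2): pendant –CH=CH2: C=C double bond → alkene.
The CH2CO-O-COCH2 segment supplies the anhydride: two acyl groups sharing one oxygen, –C(=O)–O–C(=O)– → anhydride.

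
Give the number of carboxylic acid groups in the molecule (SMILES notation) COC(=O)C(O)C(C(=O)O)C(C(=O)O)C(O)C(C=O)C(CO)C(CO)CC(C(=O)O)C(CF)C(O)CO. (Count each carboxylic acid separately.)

Taking each segment in turn:
  CH3OOC: CH3O–C(=O)–: carbonyl C bonded to C and to –OCH3 → ester (not ketone + ether).
  CH(OH): –OH on an sp³ carbon → alcohol (secondary).
  CH(COOH): pendant –COOH: carbonyl C bonded to C and –OH → carboxylic acid.
  CH(COOH): pendant –COOH: carbonyl C bonded to C and –OH → carboxylic acid.
  CH(OH): –OH on an sp³ carbon → alcohol (secondary).
  CH(CHO): pendant –CHO: carbonyl C bonded to C and H → aldehyde.
  CH(CH2OH): pendant –CH2OH on an sp³ backbone C → alcohol.
  CH(CH2OH): pendant –CH2OH on an sp³ backbone C → alcohol.
  CH(COOH): pendant –COOH: carbonyl C bonded to C and –OH → carboxylic acid.
  CH(CH2F): pendant –CH2X: halogen on sp³ carbon → alkyl halide.
  CH(OH): –OH on an sp³ carbon → alcohol (secondary).
  CH2OH: –OH on an sp³ carbon → alcohol.
Carboxylic acid appears at: CH(COOH), CH(COOH), CH(COOH) → 3.

3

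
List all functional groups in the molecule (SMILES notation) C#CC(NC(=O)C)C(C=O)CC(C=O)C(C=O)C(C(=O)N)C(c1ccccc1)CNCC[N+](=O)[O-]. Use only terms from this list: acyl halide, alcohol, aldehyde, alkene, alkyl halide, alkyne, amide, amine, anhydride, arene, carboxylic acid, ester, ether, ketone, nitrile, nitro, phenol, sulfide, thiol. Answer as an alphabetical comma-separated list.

aldehyde, alkyne, amide, amine, arene, nitro

Working along the chain:
  HC≡C: C≡C triple bond → alkyne.
  CH(NHCOCH3): pendant –NHC(=O)CH3: N bonded to a carbonyl → amide (not amine).
  CH(CHO): pendant –CHO: carbonyl C bonded to C and H → aldehyde.
  CH(CHO): pendant –CHO: carbonyl C bonded to C and H → aldehyde.
  CH(CHO): pendant –CHO: carbonyl C bonded to C and H → aldehyde.
  CH(CONH2): pendant –CONH2: carbonyl C bonded to C and N → amide.
  CH(C6H5): pendant –C6H5: benzene ring → arene.
  CH2NHCH2: C–N–C with sp³ carbons and no adjacent C=O → amine (secondary).
  CH2NO2: –NO2 on carbon → nitro group.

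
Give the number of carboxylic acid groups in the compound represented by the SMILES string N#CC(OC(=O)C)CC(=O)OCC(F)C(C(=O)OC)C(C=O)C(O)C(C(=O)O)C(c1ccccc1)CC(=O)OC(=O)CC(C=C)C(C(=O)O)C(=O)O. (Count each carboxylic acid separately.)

3

Taking each segment in turn:
  N≡C: N≡C–: carbon triple-bonded to nitrogen → nitrile.
  CH(OCOCH3): pendant –OC(=O)CH3: an acyloxy group → ester.
  CH2COOCH2: –C(=O)–O–C with C on the carbonyl side → ester.
  CH(F): halogen on an sp³ carbon → alkyl halide.
  CH(COOCH3): pendant –COOCH3: carbonyl C bonded to C and –OCH3 → ester.
  CH(CHO): pendant –CHO: carbonyl C bonded to C and H → aldehyde.
  CH(OH): –OH on an sp³ carbon → alcohol (secondary).
  CH(COOH): pendant –COOH: carbonyl C bonded to C and –OH → carboxylic acid.
  CH(C6H5): pendant –C6H5: benzene ring → arene.
  CH2CO-O-COCH2: two acyl groups sharing one oxygen, –C(=O)–O–C(=O)– → anhydride.
  CH(CH=CH2): pendant –CH=CH2: C=C double bond → alkene.
  CH(COOH): pendant –COOH: carbonyl C bonded to C and –OH → carboxylic acid.
  COOH: –COOH: carbonyl C bonded to –OH and C → carboxylic acid (the –OH is not a separate alcohol).
Carboxylic acid appears at: CH(COOH), CH(COOH), COOH → 3.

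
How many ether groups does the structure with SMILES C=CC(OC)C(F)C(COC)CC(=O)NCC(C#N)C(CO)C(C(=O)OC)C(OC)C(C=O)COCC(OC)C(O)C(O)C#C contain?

5

Working along the chain:
  CH2=CH: C=C double bond → alkene.
  CH(OCH3): pendant –OCH3: C–O–C with sp³ C, no adjacent C=O → ether.
  CH(F): halogen on an sp³ carbon → alkyl halide.
  CH(CH2OCH3): pendant –CH2OCH3: C–O–C linkage → ether.
  CH2CONHCH2: –C(=O)–N– linkage → amide (the N is not an amine).
  CH(CN): pendant –C≡N: nitrile.
  CH(CH2OH): pendant –CH2OH on an sp³ backbone C → alcohol.
  CH(COOCH3): pendant –COOCH3: carbonyl C bonded to C and –OCH3 → ester.
  CH(OCH3): pendant –OCH3: C–O–C with sp³ C, no adjacent C=O → ether.
  CH(CHO): pendant –CHO: carbonyl C bonded to C and H → aldehyde.
  CH2OCH2: C–O–C with sp³ carbons on both sides and no adjacent C=O → ether.
  CH(OCH3): pendant –OCH3: C–O–C with sp³ C, no adjacent C=O → ether.
  CH(OH): –OH on an sp³ carbon → alcohol (secondary).
  CH(OH): –OH on an sp³ carbon → alcohol (secondary).
  C≡CH: C≡C triple bond → alkyne.
Ether appears at: CH(OCH3), CH(CH2OCH3), CH(OCH3), CH2OCH2, CH(OCH3) → 5.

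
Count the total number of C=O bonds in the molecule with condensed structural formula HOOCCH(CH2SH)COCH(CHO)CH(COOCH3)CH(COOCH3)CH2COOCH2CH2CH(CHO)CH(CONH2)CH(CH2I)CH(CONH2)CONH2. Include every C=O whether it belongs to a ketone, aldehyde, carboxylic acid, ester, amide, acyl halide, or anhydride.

HOOC: carboxylic acid, 1 C=O (running total 1).
CO: ketone, 1 C=O (running total 2).
CH(CHO): aldehyde, 1 C=O (running total 3).
CH(COOCH3): ester, 1 C=O (running total 4).
CH(COOCH3): ester, 1 C=O (running total 5).
CH2COOCH2: ester, 1 C=O (running total 6).
CH(CHO): aldehyde, 1 C=O (running total 7).
CH(CONH2): amide, 1 C=O (running total 8).
CH(CONH2): amide, 1 C=O (running total 9).
CONH2: amide, 1 C=O (running total 10).

10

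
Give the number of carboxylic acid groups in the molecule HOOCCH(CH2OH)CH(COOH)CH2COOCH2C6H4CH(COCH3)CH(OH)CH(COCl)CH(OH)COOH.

Taking each segment in turn:
  HOOC: –COOH: carbonyl C bonded to –OH and C → carboxylic acid (the –OH is not a separate alcohol).
  CH(CH2OH): pendant –CH2OH on an sp³ backbone C → alcohol.
  CH(COOH): pendant –COOH: carbonyl C bonded to C and –OH → carboxylic acid.
  CH2COOCH2: –C(=O)–O–C with C on the carbonyl side → ester.
  C6H4: para-disubstituted benzene ring → arene.
  CH(COCH3): pendant –COCH3: carbonyl C bonded to two carbons → ketone.
  CH(OH): –OH on an sp³ carbon → alcohol (secondary).
  CH(COCl): pendant –C(=O)X: carbonyl C bonded to C and halogen → acyl halide.
  CH(OH): –OH on an sp³ carbon → alcohol (secondary).
  COOH: –COOH: carbonyl C bonded to –OH and C → carboxylic acid (the –OH is not a separate alcohol).
Carboxylic acid appears at: HOOC, CH(COOH), COOH → 3.

3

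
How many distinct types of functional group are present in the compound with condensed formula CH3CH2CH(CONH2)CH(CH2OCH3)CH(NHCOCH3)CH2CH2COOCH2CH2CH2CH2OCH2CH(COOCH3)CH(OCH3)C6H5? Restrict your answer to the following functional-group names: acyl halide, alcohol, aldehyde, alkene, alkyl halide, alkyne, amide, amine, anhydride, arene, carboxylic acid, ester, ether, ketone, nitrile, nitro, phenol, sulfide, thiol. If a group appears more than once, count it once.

Working along the chain:
  CH(CONH2): pendant –CONH2: carbonyl C bonded to C and N → amide.
  CH(CH2OCH3): pendant –CH2OCH3: C–O–C linkage → ether.
  CH(NHCOCH3): pendant –NHC(=O)CH3: N bonded to a carbonyl → amide (not amine).
  CH2COOCH2: –C(=O)–O–C with C on the carbonyl side → ester.
  CH2OCH2: C–O–C with sp³ carbons on both sides and no adjacent C=O → ether.
  CH(COOCH3): pendant –COOCH3: carbonyl C bonded to C and –OCH3 → ester.
  CH(OCH3): pendant –OCH3: C–O–C with sp³ C, no adjacent C=O → ether.
  C6H5: –C6H5 phenyl ring → arene.
Distinct types present: amide, arene, ester, ether.

4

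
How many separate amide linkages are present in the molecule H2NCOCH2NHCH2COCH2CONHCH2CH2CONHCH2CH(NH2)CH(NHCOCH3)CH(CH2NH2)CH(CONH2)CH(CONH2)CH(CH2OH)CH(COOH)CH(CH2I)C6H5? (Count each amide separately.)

Reading the structure from left to right:
  H2NCO: –C(=O)NH2: carbonyl C bonded to C and to N → amide (the N is not a separate amine).
  CH2NHCH2: C–N–C with sp³ carbons and no adjacent C=O → amine (secondary).
  CO: –C(=O)– with carbon on both sides → ketone.
  CH2CONHCH2: –C(=O)–N– linkage → amide (the N is not an amine).
  CH2CONHCH2: –C(=O)–N– linkage → amide (the N is not an amine).
  CH(NH2): –NH2 on an sp³ carbon with no adjacent C=O → amine.
  CH(NHCOCH3): pendant –NHC(=O)CH3: N bonded to a carbonyl → amide (not amine).
  CH(CH2NH2): pendant –CH2NH2: N on sp³ C, no adjacent C=O → amine.
  CH(CONH2): pendant –CONH2: carbonyl C bonded to C and N → amide.
  CH(CONH2): pendant –CONH2: carbonyl C bonded to C and N → amide.
  CH(CH2OH): pendant –CH2OH on an sp³ backbone C → alcohol.
  CH(COOH): pendant –COOH: carbonyl C bonded to C and –OH → carboxylic acid.
  CH(CH2I): pendant –CH2X: halogen on sp³ carbon → alkyl halide.
  C6H5: –C6H5 phenyl ring → arene.
Amide appears at: H2NCO, CH2CONHCH2, CH2CONHCH2, CH(NHCOCH3), CH(CONH2), CH(CONH2) → 6.

6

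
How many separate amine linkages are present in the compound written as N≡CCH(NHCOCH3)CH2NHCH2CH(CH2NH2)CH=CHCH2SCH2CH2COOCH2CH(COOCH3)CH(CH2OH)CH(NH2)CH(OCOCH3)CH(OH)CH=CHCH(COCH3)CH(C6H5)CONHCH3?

3

N≡C–: carbon triple-bonded to nitrogen → nitrile.
pendant –NHC(=O)CH3: N bonded to a carbonyl → amide (not amine).
C–N–C with sp³ carbons and no adjacent C=O → amine (secondary).
pendant –CH2NH2: N on sp³ C, no adjacent C=O → amine.
C=C double bond → alkene.
C–S–C linkage → sulfide (thioether).
–C(=O)–O–C with C on the carbonyl side → ester.
pendant –COOCH3: carbonyl C bonded to C and –OCH3 → ester.
pendant –CH2OH on an sp³ backbone C → alcohol.
–NH2 on an sp³ carbon with no adjacent C=O → amine.
pendant –OC(=O)CH3: an acyloxy group → ester.
–OH on an sp³ carbon → alcohol (secondary).
C=C double bond → alkene.
pendant –COCH3: carbonyl C bonded to two carbons → ketone.
pendant –C6H5: benzene ring → arene.
–C(=O)NHCH3: carbonyl C bonded to C and to N → amide (the N is not an amine).
Amine appears at: CH2NHCH2, CH(CH2NH2), CH(NH2) → 3.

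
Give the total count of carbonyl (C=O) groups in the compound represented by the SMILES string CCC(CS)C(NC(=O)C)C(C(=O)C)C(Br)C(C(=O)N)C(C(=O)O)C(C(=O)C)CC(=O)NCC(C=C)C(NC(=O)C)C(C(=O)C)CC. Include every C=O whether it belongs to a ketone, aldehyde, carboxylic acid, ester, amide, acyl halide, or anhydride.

8

CH(NHCOCH3): amide, 1 C=O (running total 1).
CH(COCH3): ketone, 1 C=O (running total 2).
CH(CONH2): amide, 1 C=O (running total 3).
CH(COOH): carboxylic acid, 1 C=O (running total 4).
CH(COCH3): ketone, 1 C=O (running total 5).
CH2CONHCH2: amide, 1 C=O (running total 6).
CH(NHCOCH3): amide, 1 C=O (running total 7).
CH(COCH3): ketone, 1 C=O (running total 8).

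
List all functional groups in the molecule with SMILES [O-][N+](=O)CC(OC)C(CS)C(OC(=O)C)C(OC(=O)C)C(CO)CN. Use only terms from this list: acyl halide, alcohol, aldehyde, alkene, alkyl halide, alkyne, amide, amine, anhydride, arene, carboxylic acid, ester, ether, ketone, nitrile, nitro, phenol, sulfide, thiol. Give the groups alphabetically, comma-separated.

Reading the structure from left to right:
  O2NCH2: –NO2 on carbon → nitro group.
  CH(OCH3): pendant –OCH3: C–O–C with sp³ C, no adjacent C=O → ether.
  CH(CH2SH): pendant –CH2SH → thiol.
  CH(OCOCH3): pendant –OC(=O)CH3: an acyloxy group → ester.
  CH(OCOCH3): pendant –OC(=O)CH3: an acyloxy group → ester.
  CH(CH2OH): pendant –CH2OH on an sp³ backbone C → alcohol.
  CH2NH2: –NH2 on an sp³ carbon with no adjacent C=O → amine.

alcohol, amine, ester, ether, nitro, thiol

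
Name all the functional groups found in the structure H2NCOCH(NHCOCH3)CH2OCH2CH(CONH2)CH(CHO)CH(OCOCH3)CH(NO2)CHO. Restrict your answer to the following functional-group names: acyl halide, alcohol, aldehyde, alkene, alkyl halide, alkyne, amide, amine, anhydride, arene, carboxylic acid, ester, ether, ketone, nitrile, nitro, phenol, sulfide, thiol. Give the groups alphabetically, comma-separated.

Taking each segment in turn:
  H2NCO: –C(=O)NH2: carbonyl C bonded to C and to N → amide (the N is not a separate amine).
  CH(NHCOCH3): pendant –NHC(=O)CH3: N bonded to a carbonyl → amide (not amine).
  CH2OCH2: C–O–C with sp³ carbons on both sides and no adjacent C=O → ether.
  CH(CONH2): pendant –CONH2: carbonyl C bonded to C and N → amide.
  CH(CHO): pendant –CHO: carbonyl C bonded to C and H → aldehyde.
  CH(OCOCH3): pendant –OC(=O)CH3: an acyloxy group → ester.
  CH(NO2): –NO2 on an sp³ carbon → nitro (the N=O is not a carbonyl).
  CHO: terminal –CHO: carbonyl C bonded to H and C → aldehyde.

aldehyde, amide, ester, ether, nitro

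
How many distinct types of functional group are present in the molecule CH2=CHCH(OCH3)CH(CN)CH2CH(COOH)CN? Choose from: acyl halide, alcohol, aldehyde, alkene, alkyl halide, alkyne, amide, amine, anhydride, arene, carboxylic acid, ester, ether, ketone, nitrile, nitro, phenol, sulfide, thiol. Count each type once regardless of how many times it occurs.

4

Taking each segment in turn:
  CH2=CH: C=C double bond → alkene.
  CH(OCH3): pendant –OCH3: C–O–C with sp³ C, no adjacent C=O → ether.
  CH(CN): pendant –C≡N: nitrile.
  CH(COOH): pendant –COOH: carbonyl C bonded to C and –OH → carboxylic acid.
  CN: –C≡N: carbon triple-bonded to nitrogen → nitrile.
Distinct types present: alkene, carboxylic acid, ether, nitrile.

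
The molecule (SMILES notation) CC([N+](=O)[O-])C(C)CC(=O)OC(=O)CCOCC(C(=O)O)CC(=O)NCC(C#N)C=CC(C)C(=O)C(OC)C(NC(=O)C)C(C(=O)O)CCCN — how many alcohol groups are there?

0

Reading the structure from left to right:
  CH(NO2): –NO2 on an sp³ carbon → nitro (the N=O is not a carbonyl).
  CH2CO-O-COCH2: two acyl groups sharing one oxygen, –C(=O)–O–C(=O)– → anhydride.
  CH2OCH2: C–O–C with sp³ carbons on both sides and no adjacent C=O → ether.
  CH(COOH): pendant –COOH: carbonyl C bonded to C and –OH → carboxylic acid.
  CH2CONHCH2: –C(=O)–N– linkage → amide (the N is not an amine).
  CH(CN): pendant –C≡N: nitrile.
  CH=CH: C=C double bond → alkene.
  CO: –C(=O)– with carbon on both sides → ketone.
  CH(OCH3): pendant –OCH3: C–O–C with sp³ C, no adjacent C=O → ether.
  CH(NHCOCH3): pendant –NHC(=O)CH3: N bonded to a carbonyl → amide (not amine).
  CH(COOH): pendant –COOH: carbonyl C bonded to C and –OH → carboxylic acid.
  CH2NH2: –NH2 on an sp³ carbon with no adjacent C=O → amine.
No segment is a alcohol: CH2OCH2 is ether, not alcohol; CH(COOH) is carboxylic acid, not alcohol; CO is ketone, not alcohol. → 0.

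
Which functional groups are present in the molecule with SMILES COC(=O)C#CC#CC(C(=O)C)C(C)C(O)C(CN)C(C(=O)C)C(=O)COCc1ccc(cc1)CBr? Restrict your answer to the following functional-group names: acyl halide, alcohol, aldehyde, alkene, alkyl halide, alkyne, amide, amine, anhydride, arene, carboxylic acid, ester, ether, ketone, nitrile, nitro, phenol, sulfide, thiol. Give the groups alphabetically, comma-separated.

alcohol, alkyl halide, alkyne, amine, arene, ester, ether, ketone

CH3O–C(=O)–: carbonyl C bonded to C and to –OCH3 → ester (not ketone + ether).
C≡C triple bond → alkyne.
C≡C triple bond → alkyne.
pendant –COCH3: carbonyl C bonded to two carbons → ketone.
–OH on an sp³ carbon → alcohol (secondary).
pendant –CH2NH2: N on sp³ C, no adjacent C=O → amine.
pendant –COCH3: carbonyl C bonded to two carbons → ketone.
–C(=O)– with carbon on both sides → ketone.
C–O–C with sp³ carbons on both sides and no adjacent C=O → ether.
para-disubstituted benzene ring → arene.
halogen on an sp³ carbon → alkyl halide.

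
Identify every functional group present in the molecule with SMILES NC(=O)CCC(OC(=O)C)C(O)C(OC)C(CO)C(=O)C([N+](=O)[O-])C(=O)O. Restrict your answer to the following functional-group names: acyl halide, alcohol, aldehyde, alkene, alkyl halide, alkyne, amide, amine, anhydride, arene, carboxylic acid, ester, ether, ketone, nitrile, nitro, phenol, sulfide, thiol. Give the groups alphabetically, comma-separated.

Reading the structure from left to right:
  H2NCO: –C(=O)NH2: carbonyl C bonded to C and to N → amide (the N is not a separate amine).
  CH(OCOCH3): pendant –OC(=O)CH3: an acyloxy group → ester.
  CH(OH): –OH on an sp³ carbon → alcohol (secondary).
  CH(OCH3): pendant –OCH3: C–O–C with sp³ C, no adjacent C=O → ether.
  CH(CH2OH): pendant –CH2OH on an sp³ backbone C → alcohol.
  CO: –C(=O)– with carbon on both sides → ketone.
  CH(NO2): –NO2 on an sp³ carbon → nitro (the N=O is not a carbonyl).
  COOH: –COOH: carbonyl C bonded to –OH and C → carboxylic acid (the –OH is not a separate alcohol).

alcohol, amide, carboxylic acid, ester, ether, ketone, nitro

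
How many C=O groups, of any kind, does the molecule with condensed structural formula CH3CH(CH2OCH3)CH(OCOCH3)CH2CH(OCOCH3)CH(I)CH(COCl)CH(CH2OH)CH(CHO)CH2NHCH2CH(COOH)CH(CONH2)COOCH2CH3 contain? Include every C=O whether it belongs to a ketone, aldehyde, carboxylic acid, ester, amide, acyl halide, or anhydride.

CH(OCOCH3): ester, 1 C=O (running total 1).
CH(OCOCH3): ester, 1 C=O (running total 2).
CH(COCl): acyl halide, 1 C=O (running total 3).
CH(CHO): aldehyde, 1 C=O (running total 4).
CH(COOH): carboxylic acid, 1 C=O (running total 5).
CH(CONH2): amide, 1 C=O (running total 6).
COOCH2CH3: ester, 1 C=O (running total 7).

7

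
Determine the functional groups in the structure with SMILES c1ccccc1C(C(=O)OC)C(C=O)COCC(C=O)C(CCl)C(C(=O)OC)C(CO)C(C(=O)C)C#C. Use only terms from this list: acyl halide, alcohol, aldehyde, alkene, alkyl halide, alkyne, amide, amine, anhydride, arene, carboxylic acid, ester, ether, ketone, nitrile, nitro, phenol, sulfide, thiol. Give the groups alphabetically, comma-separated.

alcohol, aldehyde, alkyl halide, alkyne, arene, ester, ether, ketone

C6H5– phenyl ring → arene.
pendant –COOCH3: carbonyl C bonded to C and –OCH3 → ester.
pendant –CHO: carbonyl C bonded to C and H → aldehyde.
C–O–C with sp³ carbons on both sides and no adjacent C=O → ether.
pendant –CHO: carbonyl C bonded to C and H → aldehyde.
pendant –CH2X: halogen on sp³ carbon → alkyl halide.
pendant –COOCH3: carbonyl C bonded to C and –OCH3 → ester.
pendant –CH2OH on an sp³ backbone C → alcohol.
pendant –COCH3: carbonyl C bonded to two carbons → ketone.
C≡C triple bond → alkyne.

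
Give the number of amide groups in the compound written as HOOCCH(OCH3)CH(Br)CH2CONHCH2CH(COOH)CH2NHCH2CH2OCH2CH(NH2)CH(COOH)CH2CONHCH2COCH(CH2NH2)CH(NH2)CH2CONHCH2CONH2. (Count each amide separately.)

Taking each segment in turn:
  HOOC: –COOH: carbonyl C bonded to –OH and C → carboxylic acid (the –OH is not a separate alcohol).
  CH(OCH3): pendant –OCH3: C–O–C with sp³ C, no adjacent C=O → ether.
  CH(Br): halogen on an sp³ carbon → alkyl halide.
  CH2CONHCH2: –C(=O)–N– linkage → amide (the N is not an amine).
  CH(COOH): pendant –COOH: carbonyl C bonded to C and –OH → carboxylic acid.
  CH2NHCH2: C–N–C with sp³ carbons and no adjacent C=O → amine (secondary).
  CH2OCH2: C–O–C with sp³ carbons on both sides and no adjacent C=O → ether.
  CH(NH2): –NH2 on an sp³ carbon with no adjacent C=O → amine.
  CH(COOH): pendant –COOH: carbonyl C bonded to C and –OH → carboxylic acid.
  CH2CONHCH2: –C(=O)–N– linkage → amide (the N is not an amine).
  CO: –C(=O)– with carbon on both sides → ketone.
  CH(CH2NH2): pendant –CH2NH2: N on sp³ C, no adjacent C=O → amine.
  CH(NH2): –NH2 on an sp³ carbon with no adjacent C=O → amine.
  CH2CONHCH2: –C(=O)–N– linkage → amide (the N is not an amine).
  CONH2: –C(=O)NH2: carbonyl C bonded to C and to N → amide (the N is not a separate amine).
Amide appears at: CH2CONHCH2, CH2CONHCH2, CH2CONHCH2, CONH2 → 4.

4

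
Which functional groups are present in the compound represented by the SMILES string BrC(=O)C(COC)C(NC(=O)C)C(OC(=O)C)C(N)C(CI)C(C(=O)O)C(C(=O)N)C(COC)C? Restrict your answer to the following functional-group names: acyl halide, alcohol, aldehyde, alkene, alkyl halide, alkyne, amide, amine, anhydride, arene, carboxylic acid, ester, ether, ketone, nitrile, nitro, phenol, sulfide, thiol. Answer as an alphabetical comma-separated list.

–C(=O)Br: carbonyl C bonded to C and to a halogen → acyl halide (not alkyl halide).
pendant –CH2OCH3: C–O–C linkage → ether.
pendant –NHC(=O)CH3: N bonded to a carbonyl → amide (not amine).
pendant –OC(=O)CH3: an acyloxy group → ester.
–NH2 on an sp³ carbon with no adjacent C=O → amine.
pendant –CH2X: halogen on sp³ carbon → alkyl halide.
pendant –COOH: carbonyl C bonded to C and –OH → carboxylic acid.
pendant –CONH2: carbonyl C bonded to C and N → amide.
pendant –CH2OCH3: C–O–C linkage → ether.

acyl halide, alkyl halide, amide, amine, carboxylic acid, ester, ether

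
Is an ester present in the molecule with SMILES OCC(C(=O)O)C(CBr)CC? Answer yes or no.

HO– on an sp³ carbon → alcohol.
pendant –COOH: carbonyl C bonded to C and –OH → carboxylic acid.
pendant –CH2X: halogen on sp³ carbon → alkyl halide.
The groups actually present are: alcohol, alkyl halide, carboxylic acid.

no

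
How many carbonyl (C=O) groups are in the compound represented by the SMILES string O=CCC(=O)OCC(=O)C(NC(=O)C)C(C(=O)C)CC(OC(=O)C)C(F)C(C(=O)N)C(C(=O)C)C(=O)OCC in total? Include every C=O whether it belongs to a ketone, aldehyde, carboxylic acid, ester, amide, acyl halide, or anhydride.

9

OHC: aldehyde, 1 C=O (running total 1).
CH2COOCH2: ester, 1 C=O (running total 2).
CO: ketone, 1 C=O (running total 3).
CH(NHCOCH3): amide, 1 C=O (running total 4).
CH(COCH3): ketone, 1 C=O (running total 5).
CH(OCOCH3): ester, 1 C=O (running total 6).
CH(CONH2): amide, 1 C=O (running total 7).
CH(COCH3): ketone, 1 C=O (running total 8).
COOCH2CH3: ester, 1 C=O (running total 9).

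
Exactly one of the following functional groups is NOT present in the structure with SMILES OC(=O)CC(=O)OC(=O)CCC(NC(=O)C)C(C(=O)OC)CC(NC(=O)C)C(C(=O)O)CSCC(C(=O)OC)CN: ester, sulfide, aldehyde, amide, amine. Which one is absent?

aldehyde

amide: present (CH(NHCOCH3) — pendant –NHC(=O)CH3: N bonded to a carbonyl → amide (not amine)).
amine: present (CH2NH2 — –NH2 on an sp³ carbon with no adjacent C=O → amine).
ester: present (CH(COOCH3) — pendant –COOCH3: carbonyl C bonded to C and –OCH3 → ester).
sulfide: present (CH2SCH2 — C–S–C linkage → sulfide (thioether)).
aldehyde: absent. In each of HOOC and CH(COOH), the carbonyl carbon bears –OH, not –H, so it is a carboxylic acid.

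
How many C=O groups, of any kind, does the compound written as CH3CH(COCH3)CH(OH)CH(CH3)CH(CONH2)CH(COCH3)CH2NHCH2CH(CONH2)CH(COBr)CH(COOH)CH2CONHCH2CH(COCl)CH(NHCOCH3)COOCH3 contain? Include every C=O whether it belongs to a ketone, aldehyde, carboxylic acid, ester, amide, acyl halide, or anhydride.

10

CH(COCH3): ketone, 1 C=O (running total 1).
CH(CONH2): amide, 1 C=O (running total 2).
CH(COCH3): ketone, 1 C=O (running total 3).
CH(CONH2): amide, 1 C=O (running total 4).
CH(COBr): acyl halide, 1 C=O (running total 5).
CH(COOH): carboxylic acid, 1 C=O (running total 6).
CH2CONHCH2: amide, 1 C=O (running total 7).
CH(COCl): acyl halide, 1 C=O (running total 8).
CH(NHCOCH3): amide, 1 C=O (running total 9).
COOCH3: ester, 1 C=O (running total 10).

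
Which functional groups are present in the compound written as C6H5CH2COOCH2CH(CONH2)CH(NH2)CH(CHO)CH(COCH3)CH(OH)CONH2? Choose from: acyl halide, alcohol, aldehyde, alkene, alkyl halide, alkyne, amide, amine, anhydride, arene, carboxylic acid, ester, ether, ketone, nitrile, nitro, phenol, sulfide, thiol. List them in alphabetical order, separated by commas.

alcohol, aldehyde, amide, amine, arene, ester, ketone

C6H5– phenyl ring → arene.
–C(=O)–O–C with C on the carbonyl side → ester.
pendant –CONH2: carbonyl C bonded to C and N → amide.
–NH2 on an sp³ carbon with no adjacent C=O → amine.
pendant –CHO: carbonyl C bonded to C and H → aldehyde.
pendant –COCH3: carbonyl C bonded to two carbons → ketone.
–OH on an sp³ carbon → alcohol (secondary).
–C(=O)NH2: carbonyl C bonded to C and to N → amide (the N is not a separate amine).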